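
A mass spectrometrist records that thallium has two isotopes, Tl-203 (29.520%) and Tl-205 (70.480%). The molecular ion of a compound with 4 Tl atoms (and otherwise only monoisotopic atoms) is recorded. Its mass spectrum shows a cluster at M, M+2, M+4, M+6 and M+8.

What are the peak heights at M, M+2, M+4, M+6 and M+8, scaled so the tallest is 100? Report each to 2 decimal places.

Each Tl atom is independently Tl-203 (p = 0.29520) or Tl-205 (q = 0.70480); the cluster is the binomial expansion (p + q)^4.
P(M) = 0.29520^4 = 0.007594
P(M+2) = 4 × 0.29520^3 × 0.70480^1 = 0.072523
P(M+4) = 6 × 0.29520^2 × 0.70480^2 = 0.259726
P(M+6) = 4 × 0.29520^1 × 0.70480^3 = 0.413403
P(M+8) = 0.70480^4 = 0.246754
The M+6 peak is largest (0.413403); scaling to 100 gives 1.84 : 17.54 : 62.83 : 100.00 : 59.69.

1.84 : 17.54 : 62.83 : 100.00 : 59.69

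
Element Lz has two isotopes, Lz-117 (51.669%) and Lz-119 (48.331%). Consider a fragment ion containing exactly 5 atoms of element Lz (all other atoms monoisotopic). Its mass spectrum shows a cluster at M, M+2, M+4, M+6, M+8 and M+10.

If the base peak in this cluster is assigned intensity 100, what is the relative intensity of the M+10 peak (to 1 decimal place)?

Term probabilities: M 0.0368, M+2 0.1722, M+4 0.3222, M+6 0.3014, M+8 0.1410, M+10 0.0264. Base peak = M+4.
P(M+4) = C(5,2) × 0.51669^3 × 0.48331^2 = 10 × 0.13793998 × 0.23358856 = 0.322212 (base)
P(M+10) = C(5,5) × 0.51669^0 × 0.48331^5 = 1 × 1.0000 × 0.02637114 = 0.026371
Relative intensity = 0.026371 / 0.322212 × 100 = 8.2

8.2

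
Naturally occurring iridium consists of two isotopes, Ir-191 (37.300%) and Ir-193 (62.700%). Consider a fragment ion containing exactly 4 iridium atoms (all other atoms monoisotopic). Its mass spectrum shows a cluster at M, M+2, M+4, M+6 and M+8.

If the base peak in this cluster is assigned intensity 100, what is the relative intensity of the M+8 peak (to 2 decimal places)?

42.02

Term probabilities: M 0.0194, M+2 0.1302, M+4 0.3282, M+6 0.3678, M+8 0.1546. Base peak = M+6.
P(M+6) = C(4,3) × 0.37300^1 × 0.62700^3 = 4 × 0.3730 × 0.24649188 = 0.367766 (base)
P(M+8) = C(4,4) × 0.37300^0 × 0.62700^4 = 1 × 1.0000 × 0.15455041 = 0.154550
Relative intensity = 0.154550 / 0.367766 × 100 = 42.02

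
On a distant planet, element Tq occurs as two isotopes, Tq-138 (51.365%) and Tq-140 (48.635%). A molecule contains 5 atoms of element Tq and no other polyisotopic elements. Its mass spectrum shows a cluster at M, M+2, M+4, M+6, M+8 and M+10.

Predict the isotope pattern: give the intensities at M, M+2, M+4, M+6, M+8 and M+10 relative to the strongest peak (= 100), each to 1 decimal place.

The 5 Tq atoms are independent, so intensities follow the terms of (0.51365 + 0.48635)^5.
P(M) = 0.51365^5 = 0.035755
P(M+2) = 5 × 0.51365^4 × 0.48635^1 = 0.169273
P(M+4) = 10 × 0.51365^3 × 0.48635^2 = 0.320553
P(M+6) = 10 × 0.51365^2 × 0.48635^3 = 0.303516
P(M+8) = 5 × 0.51365^1 × 0.48635^4 = 0.143692
P(M+10) = 0.48635^5 = 0.027211
The M+4 peak is largest (0.320553); scaling to 100 gives 11.2 : 52.8 : 100.0 : 94.7 : 44.8 : 8.5.

11.2 : 52.8 : 100.0 : 94.7 : 44.8 : 8.5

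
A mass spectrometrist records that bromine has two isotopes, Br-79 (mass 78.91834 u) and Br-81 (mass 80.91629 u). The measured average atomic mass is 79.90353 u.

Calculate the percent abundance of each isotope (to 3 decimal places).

With x = fraction of Br-79 (so Br-81 is 1 − x):
78.91834·x + 80.91629·(1 − x) = 79.90353
(78.91834 − 80.91629)·x = 79.90353 − 80.91629
x = -1.01276 / -1.99795 = 0.50690 → 50.690% Br-79, 49.310% Br-81.

Br-79: 50.690%, Br-81: 49.310%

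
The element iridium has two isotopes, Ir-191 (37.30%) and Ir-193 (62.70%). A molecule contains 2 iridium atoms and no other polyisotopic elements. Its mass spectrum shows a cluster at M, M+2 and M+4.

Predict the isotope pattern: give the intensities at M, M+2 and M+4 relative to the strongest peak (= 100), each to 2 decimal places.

29.74 : 100.00 : 84.05

The 2 Ir atoms are independent, so intensities follow the terms of (0.3730 + 0.6270)^2.
P(M) = 0.3730^2 = 0.139129
P(M+2) = 2 × 0.3730^1 × 0.6270^1 = 0.467742
P(M+4) = 0.6270^2 = 0.393129
The M+2 peak is largest (0.467742); scaling to 100 gives 29.74 : 100.00 : 84.05.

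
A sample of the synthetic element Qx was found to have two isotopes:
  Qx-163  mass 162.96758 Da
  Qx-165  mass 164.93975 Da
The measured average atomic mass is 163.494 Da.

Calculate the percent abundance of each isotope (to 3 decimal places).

Let x be the fractional abundance of Qx-163; then Qx-165 has abundance 1 − x.
162.96758·x + 164.93975·(1 − x) = 163.494
(162.96758 − 164.93975)·x = 163.494 − 164.93975
x = -1.44575 / -1.97217 = 0.73308 → 73.308% Qx-163, 26.692% Qx-165.

Qx-163: 73.308%, Qx-165: 26.692%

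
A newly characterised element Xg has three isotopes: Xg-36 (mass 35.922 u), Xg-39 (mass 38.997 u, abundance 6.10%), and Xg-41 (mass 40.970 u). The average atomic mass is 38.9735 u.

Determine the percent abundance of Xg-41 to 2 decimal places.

Let x and y be the fractions of Xg-36 and Xg-41. Then x + y = 1 − 0.0610 = 0.9390 and 35.922x + 40.970y = 38.9735 − 0.0610×38.997 = 36.594683.
Substituting: 35.922x + 40.970(0.9390 − x) = 36.594683
(35.922 − 40.970)x = -1.876147  ⇒  x = 0.37166, y = 0.56734
Xg-36: 37.17%, Xg-41: 56.73%.

56.73%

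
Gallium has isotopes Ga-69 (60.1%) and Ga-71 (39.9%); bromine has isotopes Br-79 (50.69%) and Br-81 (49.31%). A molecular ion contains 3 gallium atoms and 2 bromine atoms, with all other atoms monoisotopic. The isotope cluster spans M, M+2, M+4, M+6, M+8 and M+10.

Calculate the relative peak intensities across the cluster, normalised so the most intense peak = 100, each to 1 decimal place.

16.3 : 64.1 : 100.0 : 77.3 : 29.6 : 4.5

Gallium pattern (n=3): 0.2170818 : 0.4323576 : 0.2870394 : 0.0635212
Bromine pattern (n=2): 0.25694761 : 0.49990478 : 0.24314761
Convolve the two distributions (both contribute in 2-u steps):
  M: 0.2170818×0.25694761 = 0.055779
  M+2: 0.2170818×0.49990478 + 0.4323576×0.25694761 = 0.219613
  M+4: 0.2170818×0.24314761 + 0.4323576×0.49990478 + 0.2870394×0.25694761 = 0.342675
  M+6: 0.4323576×0.24314761 + 0.2870394×0.49990478 + 0.0635212×0.25694761 = 0.264941
  M+8: 0.2870394×0.24314761 + 0.0635212×0.49990478 = 0.101547
  M+10: 0.0635212×0.24314761 = 0.015445
Scale to base peak (0.342675) = 100: 16.3 : 64.1 : 100.0 : 77.3 : 29.6 : 4.5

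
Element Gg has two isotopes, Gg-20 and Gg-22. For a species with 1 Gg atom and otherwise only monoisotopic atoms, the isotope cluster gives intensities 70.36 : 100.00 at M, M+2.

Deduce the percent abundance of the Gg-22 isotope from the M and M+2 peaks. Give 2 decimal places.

58.70%

Write p for the Gg-20 fraction. I(M+2)/I(M) = [C(1,1)·p^0·(1−p)] / p^1 = 1·(1−p)/p = 100.00/70.36 = 1.4213
(1−p)/p = 1.4213/1 = 1.4213  ⇒  p = 1/(1 + 1.4213) = 0.4130
Gg-20: 41.30%, Gg-22: 58.70%.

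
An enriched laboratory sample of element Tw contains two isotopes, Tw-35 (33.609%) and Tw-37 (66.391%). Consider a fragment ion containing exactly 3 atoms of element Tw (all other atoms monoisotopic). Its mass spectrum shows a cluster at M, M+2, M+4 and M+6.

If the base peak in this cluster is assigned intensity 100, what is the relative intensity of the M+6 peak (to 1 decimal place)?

65.8

Binomial terms of (0.33609 + 0.66391)^3: M 0.0380, M+2 0.2250, M+4 0.4444, M+6 0.2926 → M+4 is the base peak.
P(M+4) = C(3,2) × 0.33609^1 × 0.66391^2 = 3 × 0.33609 × 0.44077649 = 0.444422 (base)
P(M+6) = C(3,3) × 0.33609^0 × 0.66391^3 = 1 × 1.0000 × 0.29263592 = 0.292636
Relative intensity = 0.292636 / 0.444422 × 100 = 65.8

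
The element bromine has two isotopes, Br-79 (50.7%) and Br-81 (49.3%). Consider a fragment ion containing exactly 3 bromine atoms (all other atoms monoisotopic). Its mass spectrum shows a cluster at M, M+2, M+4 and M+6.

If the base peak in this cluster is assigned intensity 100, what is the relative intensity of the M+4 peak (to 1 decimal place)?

(0.507 + 0.493)^3 gives M 0.1303, M+2 0.3802, M+4 0.3697, M+6 0.1198; the largest is M+2.
P(M+2) = C(3,1) × 0.507^2 × 0.493^1 = 3 × 0.257049 × 0.4930 = 0.380175 (base)
P(M+4) = C(3,2) × 0.507^1 × 0.493^2 = 3 × 0.5070 × 0.243049 = 0.369678
Relative intensity = 0.369678 / 0.380175 × 100 = 97.2

97.2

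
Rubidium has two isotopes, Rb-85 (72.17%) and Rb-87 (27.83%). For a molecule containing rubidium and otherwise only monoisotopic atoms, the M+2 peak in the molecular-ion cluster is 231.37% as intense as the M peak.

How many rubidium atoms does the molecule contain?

6

The M+2/M ratio from n Rb atoms is n · q/p = n · 0.2783/0.7217.
n = 2.3137 × 0.7217/0.2783 = 6.00 ≈ 6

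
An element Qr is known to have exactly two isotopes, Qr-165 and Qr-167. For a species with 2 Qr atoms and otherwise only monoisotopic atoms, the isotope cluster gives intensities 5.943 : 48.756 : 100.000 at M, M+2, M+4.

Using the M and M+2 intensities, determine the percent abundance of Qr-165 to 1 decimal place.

Let p = fractional abundance of Qr-165. I(M+2)/I(M) = [C(2,1)·p^1·(1−p)] / p^2 = 2·(1−p)/p = 48.756/5.943 = 8.2039
(1−p)/p = 8.2039/2 = 4.1020  ⇒  p = 1/(1 + 4.1020) = 0.1960
Qr-165: 19.6%, Qr-167: 80.4%.

19.6%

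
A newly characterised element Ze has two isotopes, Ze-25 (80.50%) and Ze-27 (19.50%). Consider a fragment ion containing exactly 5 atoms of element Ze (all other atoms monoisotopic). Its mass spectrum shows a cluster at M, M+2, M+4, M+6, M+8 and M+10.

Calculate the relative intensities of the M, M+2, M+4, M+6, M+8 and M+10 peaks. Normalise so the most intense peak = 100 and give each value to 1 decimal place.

Each Ze atom is independently Ze-25 (p = 0.8050) or Ze-27 (q = 0.1950); the cluster is the binomial expansion (p + q)^5.
P(M) = 0.8050^5 = 0.338049
P(M+2) = 5 × 0.8050^4 × 0.1950^1 = 0.409438
P(M+4) = 10 × 0.8050^3 × 0.1950^2 = 0.198361
P(M+6) = 10 × 0.8050^2 × 0.1950^3 = 0.048050
P(M+8) = 5 × 0.8050^1 × 0.1950^4 = 0.005820
P(M+10) = 0.1950^5 = 0.000282
The M+2 peak is largest (0.409438); scaling to 100 gives 82.6 : 100.0 : 48.4 : 11.7 : 1.4 : 0.1.

82.6 : 100.0 : 48.4 : 11.7 : 1.4 : 0.1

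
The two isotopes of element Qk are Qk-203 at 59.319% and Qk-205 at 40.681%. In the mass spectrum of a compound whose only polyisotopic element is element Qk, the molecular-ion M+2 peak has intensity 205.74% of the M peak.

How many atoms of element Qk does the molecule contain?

3

For n independent Qk atoms, I(M+2)/I(M) = n · (abundance Qk-205) / (abundance Qk-203) = n · 0.40681/0.59319.
n = 2.0574 × 0.59319/0.40681 = 3.00 ≈ 3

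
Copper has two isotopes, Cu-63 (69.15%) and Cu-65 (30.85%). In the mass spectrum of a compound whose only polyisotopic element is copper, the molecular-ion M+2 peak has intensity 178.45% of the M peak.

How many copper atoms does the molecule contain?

With n Cu atoms, P(M+2)/P(M) = C(n,1)·p^(n−1)q / p^n = n·q/p = n · 0.3085/0.6915.
n = 1.7845 × 0.6915/0.3085 = 4.00 ≈ 4

4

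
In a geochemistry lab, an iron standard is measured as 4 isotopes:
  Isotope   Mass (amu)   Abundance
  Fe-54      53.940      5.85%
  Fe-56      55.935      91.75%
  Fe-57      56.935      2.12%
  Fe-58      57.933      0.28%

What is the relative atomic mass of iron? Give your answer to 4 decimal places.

Average mass = Σ (abundance × isotope mass) = 0.0585 × 53.940 + 0.9175 × 55.935 + 0.0212 × 56.935 + 0.0028 × 57.933
= 3.15549 + 51.32036 + 1.20702 + 0.16221 = 55.84508 amu

55.8451 amu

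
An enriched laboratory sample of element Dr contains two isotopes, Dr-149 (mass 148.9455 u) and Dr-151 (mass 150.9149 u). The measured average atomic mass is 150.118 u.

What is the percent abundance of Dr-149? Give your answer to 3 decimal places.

Writing the weighted mean with unknown fraction x of Dr-149:
148.9455·x + 150.9149·(1 − x) = 150.118
(148.9455 − 150.9149)·x = 150.118 − 150.9149
x = -0.7969 / -1.9694 = 0.40464 → 40.464% Dr-149, 59.536% Dr-151.

40.464%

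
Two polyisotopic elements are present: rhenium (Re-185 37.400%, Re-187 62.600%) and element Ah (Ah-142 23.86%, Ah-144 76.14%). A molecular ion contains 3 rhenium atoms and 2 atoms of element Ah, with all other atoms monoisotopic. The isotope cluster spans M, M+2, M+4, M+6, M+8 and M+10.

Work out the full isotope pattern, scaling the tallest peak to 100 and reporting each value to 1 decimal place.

Rhenium pattern (n=3): 0.05231362 : 0.26268713 : 0.43968487 : 0.24531438
Element Ah pattern (n=2): 0.05692996 : 0.36334008 : 0.57972996
Convolve the two distributions (both contribute in 2-u steps):
  M: 0.05231362×0.05692996 = 0.002978
  M+2: 0.05231362×0.36334008 + 0.26268713×0.05692996 = 0.033962
  M+4: 0.05231362×0.57972996 + 0.26268713×0.36334008 + 0.43968487×0.05692996 = 0.150804
  M+6: 0.26268713×0.57972996 + 0.43968487×0.36334008 + 0.24531438×0.05692996 = 0.326008
  M+8: 0.43968487×0.57972996 + 0.24531438×0.36334008 = 0.344031
  M+10: 0.24531438×0.57972996 = 0.142216
Scale to base peak (0.344031) = 100: 0.9 : 9.9 : 43.8 : 94.8 : 100.0 : 41.3

0.9 : 9.9 : 43.8 : 94.8 : 100.0 : 41.3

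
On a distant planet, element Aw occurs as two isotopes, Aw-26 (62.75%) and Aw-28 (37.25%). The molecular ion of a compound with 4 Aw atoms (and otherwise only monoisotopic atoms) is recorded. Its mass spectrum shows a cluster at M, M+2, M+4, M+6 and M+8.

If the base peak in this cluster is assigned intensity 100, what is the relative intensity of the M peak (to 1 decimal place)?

(0.6275 + 0.3725)^4 gives M 0.1550, M+2 0.3682, M+4 0.3278, M+6 0.1297, M+8 0.0193; the largest is M+2.
P(M+2) = C(4,1) × 0.6275^3 × 0.3725^1 = 4 × 0.24708205 × 0.3725 = 0.368152 (base)
P(M) = C(4,0) × 0.6275^4 × 0.3725^0 = 1 × 0.15504398 × 1.0000 = 0.155044
Relative intensity = 0.155044 / 0.368152 × 100 = 42.1

42.1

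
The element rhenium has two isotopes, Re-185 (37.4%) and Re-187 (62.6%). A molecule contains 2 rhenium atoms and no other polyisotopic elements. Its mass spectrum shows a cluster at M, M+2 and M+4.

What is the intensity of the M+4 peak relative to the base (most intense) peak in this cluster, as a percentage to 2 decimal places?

83.69%

(0.374 + 0.626)^2 gives M 0.1399, M+2 0.4682, M+4 0.3919; the largest is M+2.
P(M+2) = C(2,1) × 0.374^1 × 0.626^1 = 2 × 0.3740 × 0.6260 = 0.468248 (base)
P(M+4) = C(2,2) × 0.374^0 × 0.626^2 = 1 × 1.0000 × 0.391876 = 0.391876
Relative intensity = 0.391876 / 0.468248 × 100 = 83.69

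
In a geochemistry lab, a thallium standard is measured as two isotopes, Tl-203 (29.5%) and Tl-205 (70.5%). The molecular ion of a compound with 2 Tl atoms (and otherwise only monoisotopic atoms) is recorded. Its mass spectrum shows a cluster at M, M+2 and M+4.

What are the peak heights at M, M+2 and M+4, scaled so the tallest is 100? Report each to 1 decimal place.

17.5 : 83.7 : 100.0

The 2 Tl atoms are independent, so intensities follow the terms of (0.295 + 0.705)^2.
P(M) = 0.295^2 = 0.087025
P(M+2) = 2 × 0.295^1 × 0.705^1 = 0.415950
P(M+4) = 0.705^2 = 0.497025
The M+4 peak is largest (0.497025); scaling to 100 gives 17.5 : 83.7 : 100.0.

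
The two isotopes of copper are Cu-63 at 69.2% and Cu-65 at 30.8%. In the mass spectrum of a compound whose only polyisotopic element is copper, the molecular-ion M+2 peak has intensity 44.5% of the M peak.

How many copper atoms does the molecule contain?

1

The M+2/M ratio from n Cu atoms is n · q/p = n · 0.308/0.692.
n = 0.445 × 0.692/0.308 = 1.00 ≈ 1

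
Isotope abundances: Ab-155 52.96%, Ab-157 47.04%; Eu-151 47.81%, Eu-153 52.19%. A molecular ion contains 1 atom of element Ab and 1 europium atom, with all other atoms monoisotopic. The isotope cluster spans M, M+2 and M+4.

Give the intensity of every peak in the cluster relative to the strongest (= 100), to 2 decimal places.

50.51 : 100.00 : 48.97

Element Ab pattern (n=1): 0.5296 : 0.4704
Europium pattern (n=1): 0.4781 : 0.5219
Convolve the two distributions (both contribute in 2-u steps):
  M: 0.5296×0.4781 = 0.253202
  M+2: 0.5296×0.5219 + 0.4704×0.4781 = 0.501296
  M+4: 0.4704×0.5219 = 0.245502
Scale to base peak (0.501296) = 100: 50.51 : 100.00 : 48.97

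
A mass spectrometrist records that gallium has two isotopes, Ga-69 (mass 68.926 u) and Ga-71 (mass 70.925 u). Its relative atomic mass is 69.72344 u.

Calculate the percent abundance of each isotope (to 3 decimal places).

With x = fraction of Ga-69 (so Ga-71 is 1 − x):
68.926·x + 70.925·(1 − x) = 69.72344
(68.926 − 70.925)·x = 69.72344 − 70.925
x = -1.20156 / -1.999 = 0.60108 → 60.108% Ga-69, 39.892% Ga-71.

Ga-69: 60.108%, Ga-71: 39.892%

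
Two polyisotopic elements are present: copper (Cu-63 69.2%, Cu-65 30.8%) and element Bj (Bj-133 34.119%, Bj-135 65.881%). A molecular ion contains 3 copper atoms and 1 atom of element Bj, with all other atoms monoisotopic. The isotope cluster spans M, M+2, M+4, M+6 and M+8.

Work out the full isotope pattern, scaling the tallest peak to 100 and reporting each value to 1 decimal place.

Copper pattern (n=3): 0.33137389 : 0.44247034 : 0.19693766 : 0.02921811
Element Bj pattern (n=1): 0.34119 : 0.65881
Convolve the two distributions (both contribute in 2-u steps):
  M: 0.33137389×0.34119 = 0.113061
  M+2: 0.33137389×0.65881 + 0.44247034×0.34119 = 0.369279
  M+4: 0.44247034×0.65881 + 0.19693766×0.34119 = 0.358697
  M+6: 0.19693766×0.65881 + 0.02921811×0.34119 = 0.139713
  M+8: 0.02921811×0.65881 = 0.019249
Scale to base peak (0.369279) = 100: 30.6 : 100.0 : 97.1 : 37.8 : 5.2

30.6 : 100.0 : 97.1 : 37.8 : 5.2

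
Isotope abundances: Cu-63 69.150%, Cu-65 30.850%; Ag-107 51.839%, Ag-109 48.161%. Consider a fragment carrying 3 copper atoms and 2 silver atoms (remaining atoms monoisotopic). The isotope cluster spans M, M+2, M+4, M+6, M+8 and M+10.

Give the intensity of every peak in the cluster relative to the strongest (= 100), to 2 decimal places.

25.34 : 80.98 : 100.00 : 59.63 : 17.24 : 1.94

Copper pattern (n=3): 0.33065611 : 0.44254842 : 0.19743483 : 0.02936064
Silver pattern (n=2): 0.26872819 : 0.49932362 : 0.23194819
Convolve the two distributions (both contribute in 2-u steps):
  M: 0.33065611×0.26872819 = 0.088857
  M+2: 0.33065611×0.49932362 + 0.44254842×0.26872819 = 0.284030
  M+4: 0.33065611×0.23194819 + 0.44254842×0.49932362 + 0.19743483×0.26872819 = 0.350726
  M+6: 0.44254842×0.23194819 + 0.19743483×0.49932362 + 0.02936064×0.26872819 = 0.209122
  M+8: 0.19743483×0.23194819 + 0.02936064×0.49932362 = 0.060455
  M+10: 0.02936064×0.23194819 = 0.006810
Scale to base peak (0.350726) = 100: 25.34 : 80.98 : 100.00 : 59.63 : 17.24 : 1.94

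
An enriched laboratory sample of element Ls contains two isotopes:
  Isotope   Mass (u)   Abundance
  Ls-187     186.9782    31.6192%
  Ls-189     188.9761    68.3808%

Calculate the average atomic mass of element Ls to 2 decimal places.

The abundance-weighted mean is 0.316192 × 186.9782 + 0.683808 × 188.9761
= 59.12101 + 129.22337 = 188.34438 u

188.34 u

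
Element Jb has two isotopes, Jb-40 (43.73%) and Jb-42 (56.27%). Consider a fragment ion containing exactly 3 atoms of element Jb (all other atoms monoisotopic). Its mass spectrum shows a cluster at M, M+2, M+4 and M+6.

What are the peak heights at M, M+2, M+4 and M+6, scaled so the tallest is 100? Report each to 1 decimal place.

The 3 Jb atoms are independent, so intensities follow the terms of (0.4373 + 0.5627)^3.
P(M) = 0.4373^3 = 0.083625
P(M+2) = 3 × 0.4373^2 × 0.5627^1 = 0.322818
P(M+4) = 3 × 0.4373^1 × 0.5627^2 = 0.415389
P(M+6) = 0.5627^3 = 0.178168
The M+4 peak is largest (0.415389); scaling to 100 gives 20.1 : 77.7 : 100.0 : 42.9.

20.1 : 77.7 : 100.0 : 42.9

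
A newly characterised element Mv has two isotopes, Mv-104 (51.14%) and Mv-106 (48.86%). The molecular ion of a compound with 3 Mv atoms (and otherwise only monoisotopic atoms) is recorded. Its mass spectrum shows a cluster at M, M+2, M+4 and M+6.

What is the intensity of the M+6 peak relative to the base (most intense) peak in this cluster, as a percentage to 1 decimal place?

30.4%

Term probabilities: M 0.1337, M+2 0.3834, M+4 0.3663, M+6 0.1166. Base peak = M+2.
P(M+2) = C(3,1) × 0.5114^2 × 0.4886^1 = 3 × 0.26152996 × 0.4886 = 0.383351 (base)
P(M+6) = C(3,3) × 0.5114^0 × 0.4886^3 = 1 × 1.0000 × 0.11664346 = 0.116643
Relative intensity = 0.116643 / 0.383351 × 100 = 30.4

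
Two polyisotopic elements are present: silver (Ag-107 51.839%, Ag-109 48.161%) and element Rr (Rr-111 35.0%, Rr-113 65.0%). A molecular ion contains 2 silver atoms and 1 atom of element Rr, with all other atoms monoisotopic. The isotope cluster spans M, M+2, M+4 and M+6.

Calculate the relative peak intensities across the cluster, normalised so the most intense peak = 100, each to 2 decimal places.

Silver pattern (n=2): 0.26872819 : 0.49932362 : 0.23194819
Element Rr pattern (n=1): 0.3500 : 0.6500
Convolve the two distributions (both contribute in 2-u steps):
  M: 0.26872819×0.3500 = 0.094055
  M+2: 0.26872819×0.6500 + 0.49932362×0.3500 = 0.349437
  M+4: 0.49932362×0.6500 + 0.23194819×0.3500 = 0.405742
  M+6: 0.23194819×0.6500 = 0.150766
Scale to base peak (0.405742) = 100: 23.18 : 86.12 : 100.00 : 37.16

23.18 : 86.12 : 100.00 : 37.16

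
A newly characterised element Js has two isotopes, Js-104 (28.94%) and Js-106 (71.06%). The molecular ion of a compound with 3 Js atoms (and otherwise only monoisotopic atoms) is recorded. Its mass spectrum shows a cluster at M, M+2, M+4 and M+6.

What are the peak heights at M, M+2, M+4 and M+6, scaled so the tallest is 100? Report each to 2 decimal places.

5.53 : 40.73 : 100.00 : 81.85

The 3 Js atoms are independent, so intensities follow the terms of (0.2894 + 0.7106)^3.
P(M) = 0.2894^3 = 0.024238
P(M+2) = 3 × 0.2894^2 × 0.7106^1 = 0.178543
P(M+4) = 3 × 0.2894^1 × 0.7106^2 = 0.438400
P(M+6) = 0.7106^3 = 0.358819
The M+4 peak is largest (0.438400); scaling to 100 gives 5.53 : 40.73 : 100.00 : 81.85.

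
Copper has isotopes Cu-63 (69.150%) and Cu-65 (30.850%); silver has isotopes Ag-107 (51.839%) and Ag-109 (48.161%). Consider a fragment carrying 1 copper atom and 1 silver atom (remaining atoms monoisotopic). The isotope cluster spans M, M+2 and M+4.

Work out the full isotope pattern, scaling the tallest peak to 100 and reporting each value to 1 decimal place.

72.7 : 100.0 : 30.1

Copper pattern (n=1): 0.6915 : 0.3085
Silver pattern (n=1): 0.51839 : 0.48161
Convolve the two distributions (both contribute in 2-u steps):
  M: 0.6915×0.51839 = 0.358467
  M+2: 0.6915×0.48161 + 0.3085×0.51839 = 0.492957
  M+4: 0.3085×0.48161 = 0.148577
Scale to base peak (0.492957) = 100: 72.7 : 100.0 : 30.1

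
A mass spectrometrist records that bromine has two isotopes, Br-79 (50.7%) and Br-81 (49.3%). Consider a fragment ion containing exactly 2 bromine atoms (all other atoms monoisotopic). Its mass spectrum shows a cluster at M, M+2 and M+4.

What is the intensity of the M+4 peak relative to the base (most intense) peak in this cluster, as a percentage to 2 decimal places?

48.62%

Binomial terms of (0.507 + 0.493)^2: M 0.2570, M+2 0.4999, M+4 0.2430 → M+2 is the base peak.
P(M+2) = C(2,1) × 0.507^1 × 0.493^1 = 2 × 0.5070 × 0.4930 = 0.499902 (base)
P(M+4) = C(2,2) × 0.507^0 × 0.493^2 = 1 × 1.0000 × 0.243049 = 0.243049
Relative intensity = 0.243049 / 0.499902 × 100 = 48.62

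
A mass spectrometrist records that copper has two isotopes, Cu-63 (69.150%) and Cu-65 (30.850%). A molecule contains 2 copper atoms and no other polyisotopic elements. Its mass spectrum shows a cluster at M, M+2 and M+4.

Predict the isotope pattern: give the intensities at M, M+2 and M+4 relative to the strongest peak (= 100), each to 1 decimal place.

100.0 : 89.2 : 19.9

The 2 Cu atoms are independent, so intensities follow the terms of (0.69150 + 0.30850)^2.
P(M) = 0.69150^2 = 0.478172
P(M+2) = 2 × 0.69150^1 × 0.30850^1 = 0.426656
P(M+4) = 0.30850^2 = 0.095172
The M peak is largest (0.478172); scaling to 100 gives 100.0 : 89.2 : 19.9.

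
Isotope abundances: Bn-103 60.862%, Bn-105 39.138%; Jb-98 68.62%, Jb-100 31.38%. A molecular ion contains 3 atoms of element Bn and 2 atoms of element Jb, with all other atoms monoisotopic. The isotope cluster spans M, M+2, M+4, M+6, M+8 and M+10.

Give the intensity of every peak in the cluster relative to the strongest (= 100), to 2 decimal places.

31.11 : 88.48 : 100.00 : 56.13 : 15.64 : 1.73

Element Bn pattern (n=3): 0.22544399 : 0.43492295 : 0.27968214 : 0.05995092
Element Jb pattern (n=2): 0.47087044 : 0.43065912 : 0.09847044
Convolve the two distributions (both contribute in 2-u steps):
  M: 0.22544399×0.47087044 = 0.106155
  M+2: 0.22544399×0.43065912 + 0.43492295×0.47087044 = 0.301882
  M+4: 0.22544399×0.09847044 + 0.43492295×0.43065912 + 0.27968214×0.47087044 = 0.341197
  M+6: 0.43492295×0.09847044 + 0.27968214×0.43065912 + 0.05995092×0.47087044 = 0.191504
  M+8: 0.27968214×0.09847044 + 0.05995092×0.43065912 = 0.053359
  M+10: 0.05995092×0.09847044 = 0.005903
Scale to base peak (0.341197) = 100: 31.11 : 88.48 : 100.00 : 56.13 : 15.64 : 1.73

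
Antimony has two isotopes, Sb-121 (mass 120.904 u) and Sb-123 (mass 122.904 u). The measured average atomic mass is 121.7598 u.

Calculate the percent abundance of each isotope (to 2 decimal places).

With x = fraction of Sb-121 (so Sb-123 is 1 − x):
120.904·x + 122.904·(1 − x) = 121.7598
(120.904 − 122.904)·x = 121.7598 − 122.904
x = -1.1442 / -2.000 = 0.57210 → 57.21% Sb-121, 42.79% Sb-123.

Sb-121: 57.21%, Sb-123: 42.79%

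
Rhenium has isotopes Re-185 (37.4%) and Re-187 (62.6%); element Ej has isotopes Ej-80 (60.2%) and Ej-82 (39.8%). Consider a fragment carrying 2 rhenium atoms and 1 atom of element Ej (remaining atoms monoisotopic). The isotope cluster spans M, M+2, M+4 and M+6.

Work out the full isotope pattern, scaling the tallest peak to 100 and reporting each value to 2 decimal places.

19.94 : 79.94 : 100.00 : 36.94

Rhenium pattern (n=2): 0.139876 : 0.468248 : 0.391876
Element Ej pattern (n=1): 0.6020 : 0.3980
Convolve the two distributions (both contribute in 2-u steps):
  M: 0.139876×0.6020 = 0.084205
  M+2: 0.139876×0.3980 + 0.468248×0.6020 = 0.337556
  M+4: 0.468248×0.3980 + 0.391876×0.6020 = 0.422272
  M+6: 0.391876×0.3980 = 0.155967
Scale to base peak (0.422272) = 100: 19.94 : 79.94 : 100.00 : 36.94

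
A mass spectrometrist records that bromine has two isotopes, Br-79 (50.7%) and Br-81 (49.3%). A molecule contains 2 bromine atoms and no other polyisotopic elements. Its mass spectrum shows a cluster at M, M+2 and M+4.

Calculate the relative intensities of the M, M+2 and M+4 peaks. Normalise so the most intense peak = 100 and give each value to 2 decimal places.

The 2 Br atoms are independent, so intensities follow the terms of (0.507 + 0.493)^2.
P(M) = 0.507^2 = 0.257049
P(M+2) = 2 × 0.507^1 × 0.493^1 = 0.499902
P(M+4) = 0.493^2 = 0.243049
The M+2 peak is largest (0.499902); scaling to 100 gives 51.42 : 100.00 : 48.62.

51.42 : 100.00 : 48.62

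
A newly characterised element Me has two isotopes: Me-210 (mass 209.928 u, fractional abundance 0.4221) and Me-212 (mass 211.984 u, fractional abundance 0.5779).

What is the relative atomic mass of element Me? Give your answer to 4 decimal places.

Weight each isotope mass by its fractional abundance: 0.4221 × 209.928 + 0.5779 × 211.984
= 88.61061 + 122.50555 = 211.11616 u

211.1162 u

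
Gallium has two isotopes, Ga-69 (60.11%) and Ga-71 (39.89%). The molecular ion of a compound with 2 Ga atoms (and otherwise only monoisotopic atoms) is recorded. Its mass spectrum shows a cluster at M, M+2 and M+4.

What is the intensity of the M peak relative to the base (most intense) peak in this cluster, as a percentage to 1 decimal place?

Binomial terms of (0.6011 + 0.3989)^2: M 0.3613, M+2 0.4796, M+4 0.1591 → M+2 is the base peak.
P(M+2) = C(2,1) × 0.6011^1 × 0.3989^1 = 2 × 0.6011 × 0.3989 = 0.479558 (base)
P(M) = C(2,0) × 0.6011^2 × 0.3989^0 = 1 × 0.36132121 × 1.0000 = 0.361321
Relative intensity = 0.361321 / 0.479558 × 100 = 75.3

75.3%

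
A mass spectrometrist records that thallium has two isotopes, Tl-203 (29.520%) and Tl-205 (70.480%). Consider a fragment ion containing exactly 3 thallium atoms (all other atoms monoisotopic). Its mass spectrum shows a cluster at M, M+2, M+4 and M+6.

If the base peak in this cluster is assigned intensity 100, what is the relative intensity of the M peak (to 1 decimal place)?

Binomial terms of (0.29520 + 0.70480)^3: M 0.0257, M+2 0.1843, M+4 0.4399, M+6 0.3501 → M+4 is the base peak.
P(M+4) = C(3,2) × 0.29520^1 × 0.70480^2 = 3 × 0.2952 × 0.49674304 = 0.439916 (base)
P(M) = C(3,0) × 0.29520^3 × 0.70480^0 = 1 × 0.02572463 × 1.0000 = 0.025725
Relative intensity = 0.025725 / 0.439916 × 100 = 5.8

5.8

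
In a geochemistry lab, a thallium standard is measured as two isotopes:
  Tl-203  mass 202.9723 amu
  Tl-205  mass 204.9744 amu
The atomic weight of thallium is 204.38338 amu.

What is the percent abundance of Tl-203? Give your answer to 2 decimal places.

Writing the weighted mean with unknown fraction x of Tl-203:
202.9723·x + 204.9744·(1 − x) = 204.38338
(202.9723 − 204.9744)·x = 204.38338 − 204.9744
x = -0.59102 / -2.0021 = 0.29520 → 29.52% Tl-203, 70.48% Tl-205.

29.52%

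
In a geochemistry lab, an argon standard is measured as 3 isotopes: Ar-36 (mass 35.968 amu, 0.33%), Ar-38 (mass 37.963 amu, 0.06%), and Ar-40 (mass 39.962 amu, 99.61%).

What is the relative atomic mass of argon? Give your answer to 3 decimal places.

39.948 amu

Weight each isotope mass by its fractional abundance: 0.0033 × 35.968 + 0.0006 × 37.963 + 0.9961 × 39.962
= 0.1187 + 0.0228 + 39.8061 = 39.9476 amu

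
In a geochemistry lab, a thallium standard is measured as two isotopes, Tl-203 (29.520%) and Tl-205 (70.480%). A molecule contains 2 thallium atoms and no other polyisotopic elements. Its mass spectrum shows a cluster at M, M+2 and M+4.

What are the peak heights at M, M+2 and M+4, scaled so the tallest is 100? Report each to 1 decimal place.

17.5 : 83.8 : 100.0

The 2 Tl atoms are independent, so intensities follow the terms of (0.29520 + 0.70480)^2.
P(M) = 0.29520^2 = 0.087143
P(M+2) = 2 × 0.29520^1 × 0.70480^1 = 0.416114
P(M+4) = 0.70480^2 = 0.496743
The M+4 peak is largest (0.496743); scaling to 100 gives 17.5 : 83.8 : 100.0.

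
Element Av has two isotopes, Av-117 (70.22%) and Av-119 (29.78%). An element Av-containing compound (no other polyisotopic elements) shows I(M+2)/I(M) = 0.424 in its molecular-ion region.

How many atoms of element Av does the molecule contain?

1

The M+2/M ratio from n Av atoms is n · q/p = n · 0.2978/0.7022.
n = 0.424 × 0.7022/0.2978 = 1.00 ≈ 1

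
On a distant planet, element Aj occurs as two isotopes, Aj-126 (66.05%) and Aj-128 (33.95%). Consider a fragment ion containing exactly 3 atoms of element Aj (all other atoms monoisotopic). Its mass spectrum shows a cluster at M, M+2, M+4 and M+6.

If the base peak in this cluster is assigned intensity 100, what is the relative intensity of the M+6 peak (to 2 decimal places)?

8.81

Binomial terms of (0.6605 + 0.3395)^3: M 0.2881, M+2 0.4443, M+4 0.2284, M+6 0.0391 → M+2 is the base peak.
P(M+2) = C(3,1) × 0.6605^2 × 0.3395^1 = 3 × 0.43626025 × 0.3395 = 0.444331 (base)
P(M+6) = C(3,3) × 0.6605^0 × 0.3395^3 = 1 × 1.0000 × 0.03913085 = 0.039131
Relative intensity = 0.039131 / 0.444331 × 100 = 8.81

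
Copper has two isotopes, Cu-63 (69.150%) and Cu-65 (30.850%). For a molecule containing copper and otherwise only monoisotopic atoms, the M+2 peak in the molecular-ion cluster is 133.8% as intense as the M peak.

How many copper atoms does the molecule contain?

With n Cu atoms, P(M+2)/P(M) = C(n,1)·p^(n−1)q / p^n = n·q/p = n · 0.30850/0.69150.
n = 1.338 × 0.69150/0.30850 = 3.00 ≈ 3

3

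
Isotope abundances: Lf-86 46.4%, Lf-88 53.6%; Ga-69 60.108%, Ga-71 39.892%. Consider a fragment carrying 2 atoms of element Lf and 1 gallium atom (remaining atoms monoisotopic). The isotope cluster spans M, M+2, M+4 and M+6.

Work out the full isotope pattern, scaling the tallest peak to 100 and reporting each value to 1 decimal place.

Element Lf pattern (n=2): 0.215296 : 0.497408 : 0.287296
Gallium pattern (n=1): 0.60108 : 0.39892
Convolve the two distributions (both contribute in 2-u steps):
  M: 0.215296×0.60108 = 0.129410
  M+2: 0.215296×0.39892 + 0.497408×0.60108 = 0.384868
  M+4: 0.497408×0.39892 + 0.287296×0.60108 = 0.371114
  M+6: 0.287296×0.39892 = 0.114608
Scale to base peak (0.384868) = 100: 33.6 : 100.0 : 96.4 : 29.8

33.6 : 100.0 : 96.4 : 29.8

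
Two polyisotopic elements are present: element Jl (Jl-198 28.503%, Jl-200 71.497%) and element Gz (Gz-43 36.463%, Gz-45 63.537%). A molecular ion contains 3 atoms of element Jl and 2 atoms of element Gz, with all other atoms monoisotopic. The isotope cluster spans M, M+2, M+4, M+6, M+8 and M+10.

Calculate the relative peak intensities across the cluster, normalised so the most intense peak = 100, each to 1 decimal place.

0.9 : 9.8 : 42.9 : 93.0 : 100.0 : 42.7

Element Jl pattern (n=3): 0.02315644 : 0.17425699 : 0.4371067 : 0.36547987
Element Gz pattern (n=2): 0.13295504 : 0.46334993 : 0.40369504
Convolve the two distributions (both contribute in 2-u steps):
  M: 0.02315644×0.13295504 = 0.003079
  M+2: 0.02315644×0.46334993 + 0.17425699×0.13295504 = 0.033898
  M+4: 0.02315644×0.40369504 + 0.17425699×0.46334993 + 0.4371067×0.13295504 = 0.148206
  M+6: 0.17425699×0.40369504 + 0.4371067×0.46334993 + 0.36547987×0.13295504 = 0.321472
  M+8: 0.4371067×0.40369504 + 0.36547987×0.46334993 = 0.345803
  M+10: 0.36547987×0.40369504 = 0.147542
Scale to base peak (0.345803) = 100: 0.9 : 9.8 : 42.9 : 93.0 : 100.0 : 42.7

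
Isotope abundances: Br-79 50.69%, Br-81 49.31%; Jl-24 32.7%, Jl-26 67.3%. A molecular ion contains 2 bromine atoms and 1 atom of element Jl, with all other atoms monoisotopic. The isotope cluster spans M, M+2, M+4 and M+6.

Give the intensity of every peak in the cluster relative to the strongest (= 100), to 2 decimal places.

Bromine pattern (n=2): 0.25694761 : 0.49990478 : 0.24314761
Element Jl pattern (n=1): 0.3270 : 0.6730
Convolve the two distributions (both contribute in 2-u steps):
  M: 0.25694761×0.3270 = 0.084022
  M+2: 0.25694761×0.6730 + 0.49990478×0.3270 = 0.336395
  M+4: 0.49990478×0.6730 + 0.24314761×0.3270 = 0.415945
  M+6: 0.24314761×0.6730 = 0.163638
Scale to base peak (0.415945) = 100: 20.20 : 80.87 : 100.00 : 39.34

20.20 : 80.87 : 100.00 : 39.34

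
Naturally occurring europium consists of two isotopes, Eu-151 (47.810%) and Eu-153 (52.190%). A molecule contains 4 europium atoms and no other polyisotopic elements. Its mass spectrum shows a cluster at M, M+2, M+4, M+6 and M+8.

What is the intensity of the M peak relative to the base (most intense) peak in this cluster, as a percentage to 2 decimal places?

Binomial terms of (0.47810 + 0.52190)^4: M 0.0522, M+2 0.2281, M+4 0.3736, M+6 0.2719, M+8 0.0742 → M+4 is the base peak.
P(M+4) = C(4,2) × 0.47810^2 × 0.52190^2 = 6 × 0.22857961 × 0.27237961 = 0.373563 (base)
P(M) = C(4,0) × 0.47810^4 × 0.52190^0 = 1 × 0.05224864 × 1.0000 = 0.052249
Relative intensity = 0.052249 / 0.373563 × 100 = 13.99

13.99%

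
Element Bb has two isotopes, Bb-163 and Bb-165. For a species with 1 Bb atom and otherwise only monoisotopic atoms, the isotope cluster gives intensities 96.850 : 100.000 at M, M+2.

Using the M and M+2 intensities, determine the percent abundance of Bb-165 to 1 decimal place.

Write p for the Bb-163 fraction. I(M+2)/I(M) = [C(1,1)·p^0·(1−p)] / p^1 = 1·(1−p)/p = 100.000/96.850 = 1.0325
(1−p)/p = 1.0325/1 = 1.0325  ⇒  p = 1/(1 + 1.0325) = 0.4920
Bb-163: 49.2%, Bb-165: 50.8%.

50.8%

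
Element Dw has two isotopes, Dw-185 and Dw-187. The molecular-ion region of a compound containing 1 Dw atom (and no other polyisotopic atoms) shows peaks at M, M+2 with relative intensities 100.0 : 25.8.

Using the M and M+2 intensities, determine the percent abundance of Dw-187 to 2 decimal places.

Write p for the Dw-185 fraction. I(M+2)/I(M) = [C(1,1)·p^0·(1−p)] / p^1 = 1·(1−p)/p = 25.8/100.0 = 0.2580
(1−p)/p = 0.2580/1 = 0.2580  ⇒  p = 1/(1 + 0.2580) = 0.7949
Dw-185: 79.49%, Dw-187: 20.51%.

20.51%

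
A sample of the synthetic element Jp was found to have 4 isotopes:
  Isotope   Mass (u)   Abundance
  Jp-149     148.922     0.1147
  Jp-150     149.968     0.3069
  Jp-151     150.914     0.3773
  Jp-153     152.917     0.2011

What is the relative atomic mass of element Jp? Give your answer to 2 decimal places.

150.80 u

Weight each isotope mass by its fractional abundance: 0.1147 × 148.922 + 0.3069 × 149.968 + 0.3773 × 150.914 + 0.2011 × 152.917
= 17.0814 + 46.0252 + 56.9399 + 30.7516 = 150.7981 u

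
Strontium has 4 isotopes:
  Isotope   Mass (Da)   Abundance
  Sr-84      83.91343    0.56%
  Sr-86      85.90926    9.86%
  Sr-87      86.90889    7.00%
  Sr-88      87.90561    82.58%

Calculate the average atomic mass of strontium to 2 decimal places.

87.62 Da

Weight each isotope mass by its fractional abundance: 0.0056 × 83.91343 + 0.0986 × 85.90926 + 0.0700 × 86.90889 + 0.8258 × 87.90561
= 0.469915 + 8.470653 + 6.083622 + 72.592453 = 87.616643 Da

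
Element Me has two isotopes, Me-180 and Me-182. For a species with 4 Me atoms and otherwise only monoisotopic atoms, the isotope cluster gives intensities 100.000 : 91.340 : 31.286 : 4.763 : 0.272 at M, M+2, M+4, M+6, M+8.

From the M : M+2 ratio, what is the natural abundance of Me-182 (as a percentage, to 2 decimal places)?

18.59%

Let p = fractional abundance of Me-180. I(M+2)/I(M) = [C(4,1)·p^3·(1−p)] / p^4 = 4·(1−p)/p = 91.340/100.000 = 0.9134
(1−p)/p = 0.9134/4 = 0.2283  ⇒  p = 1/(1 + 0.2283) = 0.8141
Me-180: 81.41%, Me-182: 18.59%.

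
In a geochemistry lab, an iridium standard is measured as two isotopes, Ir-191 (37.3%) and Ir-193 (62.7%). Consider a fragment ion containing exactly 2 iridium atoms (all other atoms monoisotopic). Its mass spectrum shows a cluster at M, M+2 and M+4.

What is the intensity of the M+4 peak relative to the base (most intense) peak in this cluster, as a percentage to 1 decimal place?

84.0%

(0.373 + 0.627)^2 gives M 0.1391, M+2 0.4677, M+4 0.3931; the largest is M+2.
P(M+2) = C(2,1) × 0.373^1 × 0.627^1 = 2 × 0.3730 × 0.6270 = 0.467742 (base)
P(M+4) = C(2,2) × 0.373^0 × 0.627^2 = 1 × 1.0000 × 0.393129 = 0.393129
Relative intensity = 0.393129 / 0.467742 × 100 = 84.0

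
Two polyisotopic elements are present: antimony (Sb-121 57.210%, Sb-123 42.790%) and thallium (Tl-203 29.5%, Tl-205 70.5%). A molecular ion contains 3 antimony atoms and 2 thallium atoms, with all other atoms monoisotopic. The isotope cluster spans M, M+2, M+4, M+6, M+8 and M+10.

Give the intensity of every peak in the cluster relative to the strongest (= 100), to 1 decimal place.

Antimony pattern (n=3): 0.18724742 : 0.42015297 : 0.3142518 : 0.07834781
Thallium pattern (n=2): 0.087025 : 0.41595 : 0.497025
Convolve the two distributions (both contribute in 2-u steps):
  M: 0.18724742×0.087025 = 0.016295
  M+2: 0.18724742×0.41595 + 0.42015297×0.087025 = 0.114449
  M+4: 0.18724742×0.497025 + 0.42015297×0.41595 + 0.3142518×0.087025 = 0.295177
  M+6: 0.42015297×0.497025 + 0.3142518×0.41595 + 0.07834781×0.087025 = 0.346358
  M+8: 0.3142518×0.497025 + 0.07834781×0.41595 = 0.188780
  M+10: 0.07834781×0.497025 = 0.038941
Scale to base peak (0.346358) = 100: 4.7 : 33.0 : 85.2 : 100.0 : 54.5 : 11.2

4.7 : 33.0 : 85.2 : 100.0 : 54.5 : 11.2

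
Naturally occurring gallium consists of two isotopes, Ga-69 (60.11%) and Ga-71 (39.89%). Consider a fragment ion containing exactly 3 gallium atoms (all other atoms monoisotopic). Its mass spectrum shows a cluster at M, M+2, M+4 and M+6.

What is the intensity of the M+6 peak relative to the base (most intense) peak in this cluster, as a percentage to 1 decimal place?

14.7%

Binomial terms of (0.6011 + 0.3989)^3: M 0.2172, M+2 0.4324, M+4 0.2869, M+6 0.0635 → M+2 is the base peak.
P(M+2) = C(3,1) × 0.6011^2 × 0.3989^1 = 3 × 0.36132121 × 0.3989 = 0.432393 (base)
P(M+6) = C(3,3) × 0.6011^0 × 0.3989^3 = 1 × 1.0000 × 0.06347345 = 0.063473
Relative intensity = 0.063473 / 0.432393 × 100 = 14.7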